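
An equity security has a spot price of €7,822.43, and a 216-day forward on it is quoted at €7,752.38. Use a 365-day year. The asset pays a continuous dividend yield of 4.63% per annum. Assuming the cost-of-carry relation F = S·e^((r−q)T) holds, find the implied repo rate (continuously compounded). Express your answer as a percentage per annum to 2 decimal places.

3.11%

From F = S·e^((r−q)T): (r − q) = ln(F/S)/T
ln(7752.38/7822.43) = ln(0.991045) = -0.008995
(r − q) = -0.008995 / (216/365) = -0.015200
r = ln(F/S)/T + q = -0.015200 + 0.0463 = 0.031100
r = 3.11%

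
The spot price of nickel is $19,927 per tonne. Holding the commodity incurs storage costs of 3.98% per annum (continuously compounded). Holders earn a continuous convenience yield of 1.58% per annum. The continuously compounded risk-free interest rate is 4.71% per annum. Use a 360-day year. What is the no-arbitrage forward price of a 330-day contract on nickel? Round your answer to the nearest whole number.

$21,269 per tonne

Net carry = r + u − y = 0.0471 + 0.0398 − 0.0158 = 0.0711
F = S·e^((r+u−y)T) = 19927 · e^(0.0711 × 330/360) = 19927 · e^0.065175
= 19927 × 1.067346 = $21,269 per tonne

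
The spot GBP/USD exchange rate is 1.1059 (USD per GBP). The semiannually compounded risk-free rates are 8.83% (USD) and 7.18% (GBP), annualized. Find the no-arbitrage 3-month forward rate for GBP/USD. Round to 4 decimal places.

1.1103

By covered interest parity, F = S · (1+r_USD/2)^(2T) / (1+r_GBP/2)^(2T)
= 1.1059 × 1.021837 / 1.017792 = 1.1059 × 1.003974
F = 1.1103 USD per GBP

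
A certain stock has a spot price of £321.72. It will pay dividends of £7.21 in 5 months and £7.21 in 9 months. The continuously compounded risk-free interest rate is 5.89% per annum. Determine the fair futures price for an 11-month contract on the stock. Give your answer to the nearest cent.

PV(dividends) I = 7.21·e^(−0.0589·5/12) + 7.21·e^(−0.0589·9/12)
I = 7.0352 + 6.8984 = 13.9336
F = (S − I)·e^(rT) = (321.72 − 13.9336) · e^(0.0589·11/12)
= 307.7864 · e^0.053992 = 307.7864 × 1.055476 = £324.86

£324.86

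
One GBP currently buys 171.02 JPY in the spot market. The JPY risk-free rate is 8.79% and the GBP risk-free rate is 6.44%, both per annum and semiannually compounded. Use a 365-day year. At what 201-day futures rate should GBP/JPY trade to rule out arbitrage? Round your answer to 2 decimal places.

173.17

By covered interest parity, F = S · (1+r_JPY/2)^(2T) / (1+r_GBP/2)^(2T)
= 171.02 × 1.048512 / 1.035521 = 171.02 × 1.012545
F = 173.17 JPY per GBP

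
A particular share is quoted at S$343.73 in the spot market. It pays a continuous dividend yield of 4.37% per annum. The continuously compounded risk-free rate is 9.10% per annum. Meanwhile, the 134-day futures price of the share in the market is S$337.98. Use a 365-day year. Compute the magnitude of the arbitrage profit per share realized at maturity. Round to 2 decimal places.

S$11.77 per share

Fair futures: F* = S·e^(carry·T), with carry = (r − q) = 0.0910 − 0.0437 = 0.0473
F* = 343.73 · e^(0.0473 × 134/365) = 343.73 · e^0.017365 = 343.73 × 1.017517 = S$349.7511
Market S$337.98 < fair S$349.7511: forward underpriced → reverse cash-and-carry (short spot, go long the forward).
At maturity, profit = |F_mkt − F*| = |337.98 − 349.7511| = S$11.77 per share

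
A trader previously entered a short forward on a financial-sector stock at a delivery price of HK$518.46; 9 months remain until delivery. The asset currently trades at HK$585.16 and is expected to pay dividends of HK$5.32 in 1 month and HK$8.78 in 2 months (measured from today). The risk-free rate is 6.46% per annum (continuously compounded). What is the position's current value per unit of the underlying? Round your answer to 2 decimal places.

PV(remaining dividends) I = 5.32·e^(−0.0646·1/12) + 8.78·e^(−0.0646·2/12) = 13.9774
Current forward F = (S − I)·e^(rT) = (585.16 − 13.9774)·e^(0.0646·9/12) = 571.1826 × 1.049643 = 599.5378
Value (long) = (F − K)·e^(−rT) = (599.5378 − 518.46) × 0.952705 = 77.2432
Short position value = −(long value) = -HK$77.24

-HK$77.24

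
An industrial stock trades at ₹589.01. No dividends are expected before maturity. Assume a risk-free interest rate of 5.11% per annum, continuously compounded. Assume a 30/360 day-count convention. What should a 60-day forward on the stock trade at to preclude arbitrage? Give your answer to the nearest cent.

₹594.05

F = S·e^(rT) = 589.01 · e^(0.0511 × 60/360)
= 589.01 · e^0.008517 = 589.01 × 1.008553
F = ₹594.05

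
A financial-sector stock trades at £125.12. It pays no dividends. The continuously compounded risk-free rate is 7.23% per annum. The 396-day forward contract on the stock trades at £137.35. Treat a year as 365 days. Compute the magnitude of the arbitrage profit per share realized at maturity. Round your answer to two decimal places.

£2.02 per share

Fair forward: F* = S·e^(carry·T), with carry = r = 0.0723
F* = 125.12 · e^(0.0723 × 396/365) = 125.12 · e^0.078441 = 125.12 × 1.081600 = £135.3298
Market £137.35 > fair £135.3298: forward overpriced → cash-and-carry (buy spot, short the forward).
At maturity, profit = |F_mkt − F*| = |137.35 − 135.3298| = £2.02 per share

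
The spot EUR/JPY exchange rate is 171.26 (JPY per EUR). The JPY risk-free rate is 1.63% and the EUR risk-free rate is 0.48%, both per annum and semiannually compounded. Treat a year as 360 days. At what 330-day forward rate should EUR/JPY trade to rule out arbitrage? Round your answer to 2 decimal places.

By covered interest parity, F = S · (1+r_JPY/2)^(2T) / (1+r_EUR/2)^(2T)
= 171.26 × 1.014992 / 1.004404 = 171.26 × 1.010542
F = 173.07 JPY per EUR

173.07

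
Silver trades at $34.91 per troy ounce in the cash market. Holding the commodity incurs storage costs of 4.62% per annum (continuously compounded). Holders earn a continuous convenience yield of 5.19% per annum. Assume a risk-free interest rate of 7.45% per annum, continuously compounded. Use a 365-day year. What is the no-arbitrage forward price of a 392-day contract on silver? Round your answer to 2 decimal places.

Net carry = r + u − y = 0.0745 + 0.0462 − 0.0519 = 0.0688
F = S·e^((r+u−y)T) = 34.91 · e^(0.0688 × 392/365) = 34.91 · e^0.073889
= 34.91 × 1.076687 = $37.59 per troy ounce

$37.59 per troy ounce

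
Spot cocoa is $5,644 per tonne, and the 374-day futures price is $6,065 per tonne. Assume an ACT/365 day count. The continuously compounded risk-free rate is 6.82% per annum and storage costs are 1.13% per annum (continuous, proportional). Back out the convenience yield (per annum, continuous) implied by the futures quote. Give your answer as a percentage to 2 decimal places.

F = S·e^((r+u−y)T) ⇒ (r+u−y) = ln(F/S)/T
ln(6065/5644) = 0.071942; /T ⇒ 0.070211
y = r + u − ln(F/S)/T = 0.0682 + 0.0113 − 0.070211 = 0.009289
y = 0.93%

0.93%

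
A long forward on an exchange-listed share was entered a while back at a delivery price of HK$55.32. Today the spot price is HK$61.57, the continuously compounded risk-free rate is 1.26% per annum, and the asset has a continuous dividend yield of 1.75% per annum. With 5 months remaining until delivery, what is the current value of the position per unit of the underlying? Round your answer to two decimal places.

HK$6.09

Current fair forward for the remaining 5 months: F = S·e^((r − q)·T), (r − q) = 0.0126 − 0.0175 = -0.0049
F = 61.57 · e^(-0.0049 × 5/12) = 61.57 × 0.997960 = 61.4444
Value of long forward = (F − K)·e^(−rT) = (61.4444 − 55.32) · e^(−0.0126·5/12)
= 6.1244 × 0.994764 = 6.09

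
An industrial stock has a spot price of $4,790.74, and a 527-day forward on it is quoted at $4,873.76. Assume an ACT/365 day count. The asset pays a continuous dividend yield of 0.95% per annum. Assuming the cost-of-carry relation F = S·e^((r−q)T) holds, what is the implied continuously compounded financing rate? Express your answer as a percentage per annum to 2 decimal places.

From F = S·e^((r−q)T): (r − q) = ln(F/S)/T
ln(4873.76/4790.74) = ln(1.017329) = 0.017181
(r − q) = 0.017181 / (527/365) = 0.011900
r = ln(F/S)/T + q = 0.011900 + 0.0095 = 0.021400
r = 2.14%

2.14%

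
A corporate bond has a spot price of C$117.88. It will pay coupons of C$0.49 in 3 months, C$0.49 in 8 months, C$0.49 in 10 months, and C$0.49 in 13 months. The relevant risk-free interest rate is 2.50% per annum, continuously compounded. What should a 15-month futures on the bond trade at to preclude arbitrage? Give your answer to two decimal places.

PV(coupons) I = 0.49·e^(−0.0250·3/12) + 0.49·e^(−0.0250·8/12) + 0.49·e^(−0.0250·10/12) + 0.49·e^(−0.0250·13/12)
I = 0.4869 + 0.4819 + 0.4799 + 0.4769 = 1.9256
F = (S − I)·e^(rT) = (117.88 − 1.9256) · e^(0.0250·15/12)
= 115.9544 · e^0.031250 = 115.9544 × 1.031743 = C$119.64

C$119.64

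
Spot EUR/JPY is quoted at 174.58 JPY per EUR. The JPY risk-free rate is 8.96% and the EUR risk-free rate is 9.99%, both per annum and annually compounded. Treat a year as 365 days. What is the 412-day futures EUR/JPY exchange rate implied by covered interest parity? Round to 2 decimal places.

172.74

By covered interest parity, F = S · (1+r_JPY)^T / (1+r_EUR)^T
= 174.58 × 1.101706 / 1.113469 = 174.58 × 0.989436
F = 172.74 JPY per EUR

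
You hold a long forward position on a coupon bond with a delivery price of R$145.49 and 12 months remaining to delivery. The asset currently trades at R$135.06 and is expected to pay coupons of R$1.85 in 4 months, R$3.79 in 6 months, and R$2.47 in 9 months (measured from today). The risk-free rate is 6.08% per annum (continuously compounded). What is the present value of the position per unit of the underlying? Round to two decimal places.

PV(remaining coupons) I = 1.85·e^(−0.0608·4/12) + 3.79·e^(−0.0608·6/12) + 2.47·e^(−0.0608·9/12) = 7.8493
Current forward F = (S − I)·e^(rT) = (135.06 − 7.8493)·e^(0.0608·12/12) = 127.2107 × 1.062686 = 135.1850
Value (long) = (F − K)·e^(−rT) = (135.1850 − 145.49) × 0.941011 = -9.6971
Value = -R$9.70

-R$9.70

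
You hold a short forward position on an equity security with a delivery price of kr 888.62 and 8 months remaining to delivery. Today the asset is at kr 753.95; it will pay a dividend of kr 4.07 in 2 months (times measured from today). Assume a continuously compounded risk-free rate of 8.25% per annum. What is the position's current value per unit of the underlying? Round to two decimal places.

PV(remaining dividends) I = 4.07·e^(−0.0825·2/12) = 4.0144
Current forward F = (S − I)·e^(rT) = (753.95 − 4.0144)·e^(0.0825·8/12) = 749.9356 × 1.056541 = 792.3377
Value (long) = (F − K)·e^(−rT) = (792.3377 − 888.62) × 0.946485 = -91.1298
Short position value = −(long value) = kr 91.13

kr 91.13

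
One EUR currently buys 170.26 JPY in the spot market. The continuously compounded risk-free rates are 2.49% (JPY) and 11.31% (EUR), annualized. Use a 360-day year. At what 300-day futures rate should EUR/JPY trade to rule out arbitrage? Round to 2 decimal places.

158.19

F = S·e^((r_JPY − r_EUR)T) = 170.26 · e^((0.0249 − 0.1131) × 300/360)
= 170.26 · e^-0.073500 = 170.26 × 0.929136
F = 158.19 JPY per EUR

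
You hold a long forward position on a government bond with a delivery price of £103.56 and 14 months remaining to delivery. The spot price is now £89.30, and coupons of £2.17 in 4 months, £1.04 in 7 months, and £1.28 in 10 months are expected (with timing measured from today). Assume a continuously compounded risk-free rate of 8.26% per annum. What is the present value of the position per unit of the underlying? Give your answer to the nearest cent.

PV(remaining coupons) I = 2.17·e^(−0.0826·4/12) + 1.04·e^(−0.0826·7/12) + 1.28·e^(−0.0826·10/12) = 4.2970
Current forward F = (S − I)·e^(rT) = (89.30 − 4.2970)·e^(0.0826·14/12) = 85.0030 × 1.101163 = 93.6022
Value (long) = (F − K)·e^(−rT) = (93.6022 − 103.56) × 0.908131 = -9.0430
Value = -£9.04

-£9.04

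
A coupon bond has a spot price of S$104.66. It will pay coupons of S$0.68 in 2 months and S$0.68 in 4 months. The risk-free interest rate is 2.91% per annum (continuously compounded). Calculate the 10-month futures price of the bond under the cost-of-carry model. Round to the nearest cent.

S$105.85

PV(coupons) I = 0.68·e^(−0.0291·2/12) + 0.68·e^(−0.0291·4/12)
I = 0.6767 + 0.6734 = 1.3501
F = (S − I)·e^(rT) = (104.66 − 1.3501) · e^(0.0291·10/12)
= 103.3099 · e^0.024250 = 103.3099 × 1.024546 = S$105.85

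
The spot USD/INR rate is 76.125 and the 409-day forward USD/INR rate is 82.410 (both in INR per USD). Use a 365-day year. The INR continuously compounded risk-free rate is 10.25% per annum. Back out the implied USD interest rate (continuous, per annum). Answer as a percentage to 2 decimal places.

F = S·e^((r_INR − r_USD)T) ⇒ r_USD = r_INR − ln(F/S)/T
ln(82.410/76.125) = 0.079330; /(409/365) = 0.070796
r_USD = 0.1025 − 0.070796 = 0.031704
r_USD = 3.17%

3.17%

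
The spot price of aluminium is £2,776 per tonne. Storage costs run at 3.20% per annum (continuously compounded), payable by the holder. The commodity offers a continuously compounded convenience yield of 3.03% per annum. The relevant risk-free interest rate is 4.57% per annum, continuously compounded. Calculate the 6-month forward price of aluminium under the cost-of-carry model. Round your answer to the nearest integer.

£2,843 per tonne

Net carry = r + u − y = 0.0457 + 0.0320 − 0.0303 = 0.0474
F = S·e^((r+u−y)T) = 2776 · e^(0.0474 × 6/12) = 2776 · e^0.023700
= 2776 × 1.023983 = £2,843 per tonne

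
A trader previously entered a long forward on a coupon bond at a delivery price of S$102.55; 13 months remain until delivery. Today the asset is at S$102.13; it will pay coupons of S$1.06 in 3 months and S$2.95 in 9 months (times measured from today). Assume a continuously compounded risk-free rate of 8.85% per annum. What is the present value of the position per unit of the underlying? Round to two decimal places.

PV(remaining coupons) I = 1.06·e^(−0.0885·3/12) + 2.95·e^(−0.0885·9/12) = 3.7974
Current forward F = (S − I)·e^(rT) = (102.13 − 3.7974)·e^(0.0885·13/12) = 98.3326 × 1.100621 = 108.2269
Value (long) = (F − K)·e^(−rT) = (108.2269 − 102.55) × 0.908578 = 5.1579
Value = S$5.16

S$5.16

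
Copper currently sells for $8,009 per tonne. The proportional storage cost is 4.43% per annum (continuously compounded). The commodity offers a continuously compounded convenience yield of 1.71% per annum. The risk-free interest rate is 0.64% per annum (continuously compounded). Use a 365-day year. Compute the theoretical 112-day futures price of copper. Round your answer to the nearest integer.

$8,092 per tonne

Net carry = r + u − y = 0.0064 + 0.0443 − 0.0171 = 0.0336
F = S·e^((r+u−y)T) = 8009 · e^(0.0336 × 112/365) = 8009 · e^0.010310
= 8009 × 1.010363 = $8,092 per tonne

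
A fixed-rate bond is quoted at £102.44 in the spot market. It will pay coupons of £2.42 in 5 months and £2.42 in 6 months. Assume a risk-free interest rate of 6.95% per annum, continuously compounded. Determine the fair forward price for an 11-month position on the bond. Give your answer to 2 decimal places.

£104.18

PV(coupons) I = 2.42·e^(−0.0695·5/12) + 2.42·e^(−0.0695·6/12)
I = 2.3509 + 2.3373 = 4.6882
F = (S − I)·e^(rT) = (102.44 − 4.6882) · e^(0.0695·11/12)
= 97.7518 · e^0.063708 = 97.7518 × 1.065781 = £104.18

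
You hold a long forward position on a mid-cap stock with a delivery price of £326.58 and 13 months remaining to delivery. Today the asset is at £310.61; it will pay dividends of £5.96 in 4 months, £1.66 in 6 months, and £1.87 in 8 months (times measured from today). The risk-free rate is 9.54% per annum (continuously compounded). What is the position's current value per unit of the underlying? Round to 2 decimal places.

£6.99

PV(remaining dividends) I = 5.96·e^(−0.0954·4/12) + 1.66·e^(−0.0954·6/12) + 1.87·e^(−0.0954·8/12) = 9.1109
Current forward F = (S − I)·e^(rT) = (310.61 − 9.1109)·e^(0.0954·13/12) = 301.4991 × 1.108879 = 334.3260
Value (long) = (F − K)·e^(−rT) = (334.3260 − 326.58) × 0.901811 = 6.9854
Value = £6.99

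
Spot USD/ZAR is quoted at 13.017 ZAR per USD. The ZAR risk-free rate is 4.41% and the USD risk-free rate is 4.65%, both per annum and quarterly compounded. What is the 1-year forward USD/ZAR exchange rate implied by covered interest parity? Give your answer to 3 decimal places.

By covered interest parity, F = S · (1+r_ZAR/4)^(4T) / (1+r_USD/4)^(4T)
= 13.017 × 1.044835 / 1.047317 = 13.017 × 0.997630
F = 12.986 ZAR per USD

12.986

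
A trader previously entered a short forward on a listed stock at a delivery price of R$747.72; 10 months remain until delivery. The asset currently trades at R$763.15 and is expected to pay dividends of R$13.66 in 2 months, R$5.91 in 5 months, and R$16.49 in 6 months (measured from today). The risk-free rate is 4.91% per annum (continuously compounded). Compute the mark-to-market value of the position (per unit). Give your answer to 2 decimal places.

PV(remaining dividends) I = 13.66·e^(−0.0491·2/12) + 5.91·e^(−0.0491·5/12) + 16.49·e^(−0.0491·6/12) = 35.4291
Current forward F = (S − I)·e^(rT) = (763.15 − 35.4291)·e^(0.0491·10/12) = 727.7209 × 1.041765 = 758.1142
Value (long) = (F − K)·e^(−rT) = (758.1142 − 747.72) × 0.959909 = 9.9775
Short position value = −(long value) = -R$9.98

-R$9.98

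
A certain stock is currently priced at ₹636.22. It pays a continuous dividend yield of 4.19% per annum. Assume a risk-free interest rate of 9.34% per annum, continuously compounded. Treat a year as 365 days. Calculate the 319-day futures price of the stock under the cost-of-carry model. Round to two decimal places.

F = S·e^((r − q)T) = 636.22 · e^((0.0934 − 0.0419) × 319/365)
= 636.22 · e^0.045010 = 636.22 × 1.046038
F = ₹665.51

₹665.51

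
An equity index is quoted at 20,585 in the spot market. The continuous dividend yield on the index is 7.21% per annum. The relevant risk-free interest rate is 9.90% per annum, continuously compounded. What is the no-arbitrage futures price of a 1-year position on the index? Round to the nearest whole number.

F = S·e^((r − q)T) = 20585 · e^((0.0990 − 0.0721) × 1)
= 20585 · e^0.026900 = 20585 × 1.027265
F = 21,146

21,146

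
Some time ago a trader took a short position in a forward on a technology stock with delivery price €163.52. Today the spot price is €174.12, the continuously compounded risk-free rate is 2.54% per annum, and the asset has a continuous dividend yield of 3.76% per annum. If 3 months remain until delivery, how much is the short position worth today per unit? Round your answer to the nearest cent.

Current fair forward for the remaining 3 months: F = S·e^((r − q)·T), (r − q) = 0.0254 − 0.0376 = -0.0122
F = 174.12 · e^(-0.0122 × 3/12) = 174.12 × 0.996955 = 173.5898
Value of long forward = (F − K)·e^(−rT) = (173.5898 − 163.52) · e^(−0.0254·3/12)
= 10.0698 × 0.993670 = 10.01
Short position value = −(long value) = -€10.01

-€10.01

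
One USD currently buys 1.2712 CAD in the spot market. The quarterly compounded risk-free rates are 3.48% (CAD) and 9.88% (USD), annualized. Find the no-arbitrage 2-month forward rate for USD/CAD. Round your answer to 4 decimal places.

By covered interest parity, F = S · (1+r_CAD/4)^(4T) / (1+r_USD/4)^(4T)
= 1.2712 × 1.005792 / 1.016400 = 1.2712 × 0.989563
F = 1.2579 CAD per USD

1.2579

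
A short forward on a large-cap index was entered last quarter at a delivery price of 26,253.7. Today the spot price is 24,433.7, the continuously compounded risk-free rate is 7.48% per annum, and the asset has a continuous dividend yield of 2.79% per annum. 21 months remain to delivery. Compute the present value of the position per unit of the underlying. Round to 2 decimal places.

Current fair forward for the remaining 21 months: F = S·e^((r − q)·T), (r − q) = 0.0748 − 0.0279 = 0.0469
F = 24433.7 · e^(0.0469 × 21/12) = 24433.7 × 1.08553722 = 26523.6908
Value of long forward = (F − K)·e^(−rT) = (26523.6908 − 26253.7) · e^(−0.0748·21/12)
= 269.9908 × 0.87730550 = 236.86
Short position value = −(long value) = -236.86

-236.86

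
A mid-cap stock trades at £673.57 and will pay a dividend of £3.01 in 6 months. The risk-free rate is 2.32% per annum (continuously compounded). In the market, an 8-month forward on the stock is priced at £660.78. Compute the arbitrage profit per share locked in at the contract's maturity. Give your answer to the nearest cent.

PV(dividends) I = 3.01·e^(−0.0232·6/12) = 2.9753
Fair forward F* = (S − I)·e^(rT) = (673.57 − 2.9753)·e^0.015467 = 670.5947 × 1.015587 = 681.0473
Market £660.78 < fair 681.0473: forward underpriced → reverse cash-and-carry (short the stock, invest proceeds at r, pay the dividends, go long the forward).
Profit at T = |F_mkt − F*| = |660.78 − 681.0473| = £20.27 per share

£20.27 per share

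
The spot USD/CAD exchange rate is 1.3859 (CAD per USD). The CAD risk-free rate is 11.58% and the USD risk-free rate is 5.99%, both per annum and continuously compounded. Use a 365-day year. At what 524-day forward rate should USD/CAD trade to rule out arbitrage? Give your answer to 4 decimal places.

F = S·e^((r_CAD − r_USD)T) = 1.3859 · e^((0.1158 − 0.0599) × 524/365)
= 1.3859 · e^0.080251 = 1.3859 × 1.083559
F = 1.5017 CAD per USD

1.5017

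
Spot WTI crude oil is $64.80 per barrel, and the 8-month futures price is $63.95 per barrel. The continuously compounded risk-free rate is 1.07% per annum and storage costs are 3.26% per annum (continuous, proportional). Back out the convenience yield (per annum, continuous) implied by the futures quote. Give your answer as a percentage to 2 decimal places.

F = S·e^((r+u−y)T) ⇒ (r+u−y) = ln(F/S)/T
ln(63.95/64.80) = -0.013204; /T ⇒ -0.019806
y = r + u − ln(F/S)/T = 0.0107 + 0.0326 + 0.019806 = 0.063106
y = 6.31%

6.31%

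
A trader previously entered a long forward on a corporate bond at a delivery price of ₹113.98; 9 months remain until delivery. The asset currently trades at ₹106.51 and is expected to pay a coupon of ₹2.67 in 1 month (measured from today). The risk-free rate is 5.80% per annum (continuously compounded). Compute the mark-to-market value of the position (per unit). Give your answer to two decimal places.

-₹5.28

PV(remaining coupons) I = 2.67·e^(−0.0580·1/12) = 2.6571
Current forward F = (S − I)·e^(rT) = (106.51 − 2.6571)·e^(0.0580·9/12) = 103.8529 × 1.044460 = 108.4702
Value (long) = (F − K)·e^(−rT) = (108.4702 − 113.98) × 0.957433 = -5.2753
Value = -₹5.28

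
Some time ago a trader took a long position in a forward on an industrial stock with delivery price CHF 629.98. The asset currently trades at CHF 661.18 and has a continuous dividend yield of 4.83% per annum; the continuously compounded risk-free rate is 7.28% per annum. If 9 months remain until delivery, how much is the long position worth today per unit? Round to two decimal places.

CHF 41.15

Current fair forward for the remaining 9 months: F = S·e^((r − q)·T), (r − q) = 0.0728 − 0.0483 = 0.0245
F = 661.18 · e^(0.0245 × 9/12) = 661.18 × 1.018545 = 673.4416
Value of long forward = (F − K)·e^(−rT) = (673.4416 − 629.98) · e^(−0.0728·9/12)
= 43.4616 × 0.946864 = 41.15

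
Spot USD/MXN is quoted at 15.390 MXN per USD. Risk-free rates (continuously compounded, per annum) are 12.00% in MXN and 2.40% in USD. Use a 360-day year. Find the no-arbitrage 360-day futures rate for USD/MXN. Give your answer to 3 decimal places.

F = S·e^((r_MXN − r_USD)T) = 15.390 · e^((0.1200 − 0.0240) × 360/360)
= 15.390 · e^0.096000 = 15.390 × 1.100759
F = 16.941 MXN per USD

16.941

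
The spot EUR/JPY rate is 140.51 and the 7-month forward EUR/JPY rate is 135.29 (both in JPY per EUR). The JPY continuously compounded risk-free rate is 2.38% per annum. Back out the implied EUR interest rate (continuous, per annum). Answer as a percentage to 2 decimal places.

8.87%

F = S·e^((r_JPY − r_EUR)T) ⇒ r_EUR = r_JPY − ln(F/S)/T
ln(135.29/140.51) = -0.037858; /(7/12) = -0.064899
r_EUR = 0.0238 + 0.064899 = 0.088699
r_EUR = 8.87%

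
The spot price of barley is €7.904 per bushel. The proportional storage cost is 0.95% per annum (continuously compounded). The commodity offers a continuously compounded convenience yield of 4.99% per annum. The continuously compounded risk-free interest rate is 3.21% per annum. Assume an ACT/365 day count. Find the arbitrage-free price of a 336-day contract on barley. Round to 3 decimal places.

Net carry = r + u − y = 0.0321 + 0.0095 − 0.0499 = -0.0083
F = S·e^((r+u−y)T) = 7.904 · e^(-0.0083 × 336/365) = 7.904 · e^-0.007641
= 7.904 × 0.992388 = €7.844 per bushel

€7.844 per bushel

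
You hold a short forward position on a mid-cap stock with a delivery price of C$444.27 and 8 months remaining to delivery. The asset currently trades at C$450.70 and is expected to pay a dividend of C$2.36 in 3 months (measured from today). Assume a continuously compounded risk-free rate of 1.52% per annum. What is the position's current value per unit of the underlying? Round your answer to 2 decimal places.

-C$8.56

PV(remaining dividends) I = 2.36·e^(−0.0152·3/12) = 2.3510
Current forward F = (S − I)·e^(rT) = (450.70 − 2.3510)·e^(0.0152·8/12) = 448.3490 × 1.010185 = 452.9154
Value (long) = (F − K)·e^(−rT) = (452.9154 − 444.27) × 0.989918 = 8.5582
Short position value = −(long value) = -C$8.56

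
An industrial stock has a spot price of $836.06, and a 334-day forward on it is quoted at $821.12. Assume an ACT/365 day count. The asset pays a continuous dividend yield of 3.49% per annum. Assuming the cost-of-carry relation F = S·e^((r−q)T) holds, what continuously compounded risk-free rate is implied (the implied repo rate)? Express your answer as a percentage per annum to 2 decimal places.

1.52%

From F = S·e^((r−q)T): (r − q) = ln(F/S)/T
ln(821.12/836.06) = ln(0.982130) = -0.018032
(r − q) = -0.018032 / (334/365) = -0.019706
r = ln(F/S)/T + q = -0.019706 + 0.0349 = 0.015194
r = 1.52%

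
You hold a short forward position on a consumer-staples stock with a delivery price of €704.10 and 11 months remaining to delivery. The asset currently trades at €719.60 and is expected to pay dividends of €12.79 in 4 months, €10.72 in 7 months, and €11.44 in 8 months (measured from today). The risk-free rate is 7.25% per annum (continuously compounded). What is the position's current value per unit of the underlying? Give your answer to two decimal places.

-€27.11

PV(remaining dividends) I = 12.79·e^(−0.0725·4/12) + 10.72·e^(−0.0725·7/12) + 11.44·e^(−0.0725·8/12) = 33.6609
Current forward F = (S − I)·e^(rT) = (719.60 − 33.6609)·e^(0.0725·11/12) = 685.9391 × 1.068716 = 733.0741
Value (long) = (F − K)·e^(−rT) = (733.0741 − 704.10) × 0.935702 = 27.1111
Short position value = −(long value) = -€27.11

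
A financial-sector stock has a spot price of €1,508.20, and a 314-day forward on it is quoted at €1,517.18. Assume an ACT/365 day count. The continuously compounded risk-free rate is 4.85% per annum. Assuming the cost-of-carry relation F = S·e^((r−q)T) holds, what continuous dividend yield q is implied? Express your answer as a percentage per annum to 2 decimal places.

4.16%

From F = S·e^((r−q)T): (r − q) = ln(F/S)/T
ln(1517.18/1508.20) = ln(1.005954) = 0.005936
(r − q) = 0.005936 / (314/365) = 0.006900
q = r − ln(F/S)/T = 0.0485 − 0.006900 = 0.041600
q = 4.16%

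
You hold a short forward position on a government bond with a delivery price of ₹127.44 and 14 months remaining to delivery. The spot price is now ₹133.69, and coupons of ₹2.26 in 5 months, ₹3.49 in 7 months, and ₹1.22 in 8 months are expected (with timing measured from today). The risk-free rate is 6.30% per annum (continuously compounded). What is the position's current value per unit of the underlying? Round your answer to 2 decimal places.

PV(remaining coupons) I = 2.26·e^(−0.0630·5/12) + 3.49·e^(−0.0630·7/12) + 1.22·e^(−0.0630·8/12) = 6.7353
Current forward F = (S − I)·e^(rT) = (133.69 − 6.7353)·e^(0.0630·14/12) = 126.9547 × 1.076269 = 136.6374
Value (long) = (F − K)·e^(−rT) = (136.6374 − 127.44) × 0.929136 = 8.5456
Short position value = −(long value) = -₹8.55

-₹8.55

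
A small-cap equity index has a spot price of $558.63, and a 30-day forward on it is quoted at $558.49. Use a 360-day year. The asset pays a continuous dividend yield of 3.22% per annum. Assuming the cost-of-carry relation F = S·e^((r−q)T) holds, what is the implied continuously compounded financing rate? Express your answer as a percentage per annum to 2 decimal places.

From F = S·e^((r−q)T): (r − q) = ln(F/S)/T
ln(558.49/558.63) = ln(0.999749) = -0.000251
(r − q) = -0.000251 / (30/360) = -0.003012
r = ln(F/S)/T + q = -0.003012 + 0.0322 = 0.029188
r = 2.92%

2.92%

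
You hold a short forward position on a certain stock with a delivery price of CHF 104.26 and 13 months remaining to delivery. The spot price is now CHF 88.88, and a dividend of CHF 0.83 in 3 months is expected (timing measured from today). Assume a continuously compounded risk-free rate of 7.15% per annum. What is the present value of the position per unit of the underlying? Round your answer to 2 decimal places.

CHF 8.42

PV(remaining dividends) I = 0.83·e^(−0.0715·3/12) = 0.8153
Current forward F = (S − I)·e^(rT) = (88.88 − 0.8153)·e^(0.0715·13/12) = 88.0647 × 1.080537 = 95.1572
Value (long) = (F − K)·e^(−rT) = (95.1572 − 104.26) × 0.925466 = -8.4243
Short position value = −(long value) = CHF 8.42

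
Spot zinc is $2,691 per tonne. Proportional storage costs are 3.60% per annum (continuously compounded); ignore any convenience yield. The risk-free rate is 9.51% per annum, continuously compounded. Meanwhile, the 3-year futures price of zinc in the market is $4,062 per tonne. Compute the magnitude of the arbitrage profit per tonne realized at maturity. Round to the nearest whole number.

Fair futures: F* = S·e^(carry·T), with carry = (r + u) = 0.0951 + 0.0360 = 0.1311
F* = 2691 · e^(0.1311 × 3) = 2691 · e^0.393300 = 2691 × 1.481863 = $3987.6933
Market $4062 > fair $3987.6933: forward overpriced → cash-and-carry (buy spot, short the forward).
At maturity, profit = |F_mkt − F*| = |4062 − 3987.6933| = $74 per tonne

$74 per tonne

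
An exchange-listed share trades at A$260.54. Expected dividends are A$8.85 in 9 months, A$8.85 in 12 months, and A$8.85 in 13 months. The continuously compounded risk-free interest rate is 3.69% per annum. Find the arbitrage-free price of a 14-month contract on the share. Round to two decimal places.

A$245.23

PV(dividends) I = 8.85·e^(−0.0369·9/12) + 8.85·e^(−0.0369·12/12) + 8.85·e^(−0.0369·13/12)
I = 8.6084 + 8.5294 + 8.5032 = 25.6410
F = (S − I)·e^(rT) = (260.54 − 25.6410) · e^(0.0369·14/12)
= 234.8990 · e^0.043050 = 234.8990 × 1.043990 = A$245.23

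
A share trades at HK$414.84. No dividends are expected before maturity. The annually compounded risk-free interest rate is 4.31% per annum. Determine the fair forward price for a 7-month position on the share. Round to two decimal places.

F = S · (1+r)^T
= 414.84 × 1.024920
F = HK$425.18

HK$425.18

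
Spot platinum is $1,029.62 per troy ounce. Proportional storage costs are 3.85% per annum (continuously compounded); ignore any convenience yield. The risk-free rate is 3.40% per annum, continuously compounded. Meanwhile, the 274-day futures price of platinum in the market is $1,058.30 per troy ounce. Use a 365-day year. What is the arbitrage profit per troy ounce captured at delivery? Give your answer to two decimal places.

$28.91 per troy ounce

Fair futures: F* = S·e^(carry·T), with carry = (r + u) = 0.0340 + 0.0385 = 0.0725
F* = 1029.62 · e^(0.0725 × 274/365) = 1029.62 · e^0.05442466 = 1029.62 × 1.05593292 = $1087.2097
Market $1058.30 < fair $1087.2097: forward underpriced → reverse cash-and-carry (short spot, go long the forward).
At maturity, profit = |F_mkt − F*| = |1058.30 − 1087.2097| = $28.91 per troy ounce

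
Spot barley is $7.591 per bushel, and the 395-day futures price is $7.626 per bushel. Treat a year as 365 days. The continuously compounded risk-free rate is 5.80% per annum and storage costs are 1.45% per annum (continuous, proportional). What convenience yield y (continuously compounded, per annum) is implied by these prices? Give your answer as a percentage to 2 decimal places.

6.82%

F = S·e^((r+u−y)T) ⇒ (r+u−y) = ln(F/S)/T
ln(7.626/7.591) = 0.004600; /T ⇒ 0.004251
y = r + u − ln(F/S)/T = 0.0580 + 0.0145 − 0.004251 = 0.068249
y = 6.82%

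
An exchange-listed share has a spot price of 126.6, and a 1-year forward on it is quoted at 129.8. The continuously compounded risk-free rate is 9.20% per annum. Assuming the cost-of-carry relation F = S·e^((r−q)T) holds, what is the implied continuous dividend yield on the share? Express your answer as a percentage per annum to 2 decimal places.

6.70%

From F = S·e^((r−q)T): (r − q) = ln(F/S)/T
ln(129.8/126.6) = ln(1.025276) = 0.024962
(r − q) = 0.024962 / (1) = 0.024962
q = r − ln(F/S)/T = 0.0920 − 0.024962 = 0.067038
q = 6.70%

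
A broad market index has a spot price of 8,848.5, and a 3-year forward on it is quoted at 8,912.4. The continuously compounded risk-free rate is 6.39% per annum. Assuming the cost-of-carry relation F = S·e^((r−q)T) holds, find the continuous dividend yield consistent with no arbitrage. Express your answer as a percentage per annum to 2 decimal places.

6.15%

From F = S·e^((r−q)T): (r − q) = ln(F/S)/T
ln(8912.4/8848.5) = ln(1.007222) = 0.007196
(r − q) = 0.007196 / (3) = 0.002399
q = r − ln(F/S)/T = 0.0639 − 0.002399 = 0.061501
q = 6.15%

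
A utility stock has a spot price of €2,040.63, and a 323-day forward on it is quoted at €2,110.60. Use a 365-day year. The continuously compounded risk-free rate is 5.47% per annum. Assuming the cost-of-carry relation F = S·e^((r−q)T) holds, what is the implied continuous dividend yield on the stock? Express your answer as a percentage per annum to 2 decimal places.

From F = S·e^((r−q)T): (r − q) = ln(F/S)/T
ln(2110.60/2040.63) = ln(1.034288) = 0.033713
(r − q) = 0.033713 / (323/365) = 0.038097
q = r − ln(F/S)/T = 0.0547 − 0.038097 = 0.016603
q = 1.66%

1.66%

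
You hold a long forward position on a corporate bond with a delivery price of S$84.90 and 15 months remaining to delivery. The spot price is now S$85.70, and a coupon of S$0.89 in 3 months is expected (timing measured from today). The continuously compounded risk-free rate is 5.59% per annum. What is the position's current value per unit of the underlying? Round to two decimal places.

S$5.65

PV(remaining coupons) I = 0.89·e^(−0.0559·3/12) = 0.8776
Current forward F = (S − I)·e^(rT) = (85.70 − 0.8776)·e^(0.0559·15/12) = 84.8224 × 1.072374 = 90.9613
Value (long) = (F − K)·e^(−rT) = (90.9613 − 84.90) × 0.932510 = 5.6522
Value = S$5.65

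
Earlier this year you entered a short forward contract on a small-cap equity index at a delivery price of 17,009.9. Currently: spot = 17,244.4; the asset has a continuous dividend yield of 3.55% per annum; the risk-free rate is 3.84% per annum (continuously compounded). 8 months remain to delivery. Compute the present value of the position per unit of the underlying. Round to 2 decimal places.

Current fair forward for the remaining 8 months: F = S·e^((r − q)·T), (r − q) = 0.0384 − 0.0355 = 0.0029
F = 17244.4 · e^(0.0029 × 8/12) = 17244.4 × 1.00193520 = 17277.7714
Value of long forward = (F − K)·e^(−rT) = (17277.7714 − 17009.9) · e^(−0.0384·8/12)
= 267.8714 × 0.97472490 = 261.10
Short position value = −(long value) = -261.10

-261.10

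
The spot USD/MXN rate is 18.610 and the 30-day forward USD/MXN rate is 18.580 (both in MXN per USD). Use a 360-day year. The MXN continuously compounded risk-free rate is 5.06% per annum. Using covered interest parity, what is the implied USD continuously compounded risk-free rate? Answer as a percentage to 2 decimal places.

F = S·e^((r_MXN − r_USD)T) ⇒ r_USD = r_MXN − ln(F/S)/T
ln(18.580/18.610) = -0.001613; /(30/360) = -0.019356
r_USD = 0.0506 + 0.019356 = 0.069956
r_USD = 7.00%

7.00%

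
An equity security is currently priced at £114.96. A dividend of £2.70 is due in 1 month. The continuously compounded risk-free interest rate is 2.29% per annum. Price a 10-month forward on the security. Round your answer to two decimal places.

PV(dividends) I = 2.70·e^(−0.0229·1/12)
I = 2.6949
F = (S − I)·e^(rT) = (114.96 − 2.6949) · e^(0.0229·10/12)
= 112.2651 · e^0.019083 = 112.2651 × 1.019266 = £114.43

£114.43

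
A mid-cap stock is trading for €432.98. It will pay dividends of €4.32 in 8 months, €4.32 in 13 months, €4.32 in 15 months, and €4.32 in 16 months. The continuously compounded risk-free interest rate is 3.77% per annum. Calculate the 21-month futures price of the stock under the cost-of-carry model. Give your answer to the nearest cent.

PV(dividends) I = 4.32·e^(−0.0377·8/12) + 4.32·e^(−0.0377·13/12) + 4.32·e^(−0.0377·15/12) + 4.32·e^(−0.0377·16/12)
I = 4.2128 + 4.1471 + 4.1211 + 4.1082 = 16.5892
F = (S − I)·e^(rT) = (432.98 − 16.5892) · e^(0.0377·21/12)
= 416.3908 · e^0.065975 = 416.3908 × 1.068200 = €444.79

€444.79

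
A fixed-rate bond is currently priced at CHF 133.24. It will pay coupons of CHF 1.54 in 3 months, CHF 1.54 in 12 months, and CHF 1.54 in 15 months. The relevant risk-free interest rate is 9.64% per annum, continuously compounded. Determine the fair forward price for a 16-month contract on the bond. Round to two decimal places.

CHF 146.66

PV(coupons) I = 1.54·e^(−0.0964·3/12) + 1.54·e^(−0.0964·12/12) + 1.54·e^(−0.0964·15/12)
I = 1.5033 + 1.3985 + 1.3652 = 4.2670
F = (S − I)·e^(rT) = (133.24 − 4.2670) · e^(0.0964·16/12)
= 128.9730 · e^0.128533 = 128.9730 × 1.137159 = CHF 146.66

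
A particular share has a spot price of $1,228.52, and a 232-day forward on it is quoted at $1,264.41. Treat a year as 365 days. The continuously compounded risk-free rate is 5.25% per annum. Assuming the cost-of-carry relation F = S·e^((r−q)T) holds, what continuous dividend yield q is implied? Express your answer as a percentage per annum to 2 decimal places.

From F = S·e^((r−q)T): (r − q) = ln(F/S)/T
ln(1264.41/1228.52) = ln(1.029214) = 0.028795
(r − q) = 0.028795 / (232/365) = 0.045302
q = r − ln(F/S)/T = 0.0525 − 0.045302 = 0.007198
q = 0.72%

0.72%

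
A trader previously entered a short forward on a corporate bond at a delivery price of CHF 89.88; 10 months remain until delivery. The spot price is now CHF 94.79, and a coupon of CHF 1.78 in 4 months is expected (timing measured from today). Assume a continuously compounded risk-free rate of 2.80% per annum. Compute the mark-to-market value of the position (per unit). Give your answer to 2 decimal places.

-CHF 5.22

PV(remaining coupons) I = 1.78·e^(−0.0280·4/12) = 1.7635
Current forward F = (S − I)·e^(rT) = (94.79 − 1.7635)·e^(0.0280·10/12) = 93.0265 × 1.023608 = 95.2227
Value (long) = (F − K)·e^(−rT) = (95.2227 − 89.88) × 0.976937 = 5.2195
Short position value = −(long value) = -CHF 5.22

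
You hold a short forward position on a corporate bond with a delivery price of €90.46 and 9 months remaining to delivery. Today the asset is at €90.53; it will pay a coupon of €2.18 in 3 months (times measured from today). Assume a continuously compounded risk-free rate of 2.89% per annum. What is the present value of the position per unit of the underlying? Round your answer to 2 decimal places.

PV(remaining coupons) I = 2.18·e^(−0.0289·3/12) = 2.1643
Current forward F = (S − I)·e^(rT) = (90.53 − 2.1643)·e^(0.0289·9/12) = 88.3657 × 1.021912 = 90.3020
Value (long) = (F − K)·e^(−rT) = (90.3020 − 90.46) × 0.978558 = -0.1546
Short position value = −(long value) = €0.15

€0.15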